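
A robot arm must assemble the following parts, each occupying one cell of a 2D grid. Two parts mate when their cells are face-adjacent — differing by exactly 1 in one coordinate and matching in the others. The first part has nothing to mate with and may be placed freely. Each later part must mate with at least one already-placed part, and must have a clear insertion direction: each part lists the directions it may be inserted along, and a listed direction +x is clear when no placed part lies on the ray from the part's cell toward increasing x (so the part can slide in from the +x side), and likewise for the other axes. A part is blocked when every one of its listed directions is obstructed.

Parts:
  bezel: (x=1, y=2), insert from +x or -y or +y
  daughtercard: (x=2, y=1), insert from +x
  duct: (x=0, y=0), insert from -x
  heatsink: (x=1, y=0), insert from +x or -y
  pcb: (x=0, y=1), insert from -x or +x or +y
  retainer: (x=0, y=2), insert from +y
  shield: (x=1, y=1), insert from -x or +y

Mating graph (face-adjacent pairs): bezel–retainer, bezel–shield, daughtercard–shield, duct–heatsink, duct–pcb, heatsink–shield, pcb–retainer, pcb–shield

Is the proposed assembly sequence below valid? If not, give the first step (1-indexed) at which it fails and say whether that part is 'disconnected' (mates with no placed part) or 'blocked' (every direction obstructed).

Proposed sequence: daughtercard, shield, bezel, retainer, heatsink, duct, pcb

Valid

1. daughtercard@(2, 1) [+x clear] — {daughtercard}
2. shield@(1, 1) [-x clear] — {daughtercard, shield}
3. bezel@(1, 2) [+x clear] — {bezel, daughtercard, shield}
4. retainer@(0, 2) [+y clear] — {bezel, daughtercard, retainer, shield}
5. heatsink@(1, 0) [+x clear] — {bezel, daughtercard, heatsink, retainer, shield}
6. duct@(0, 0) [-x clear] — {bezel, daughtercard, duct, heatsink, retainer, shield}
7. pcb@(0, 1) [-x clear] — {bezel, daughtercard, duct, heatsink, pcb, retainer, shield}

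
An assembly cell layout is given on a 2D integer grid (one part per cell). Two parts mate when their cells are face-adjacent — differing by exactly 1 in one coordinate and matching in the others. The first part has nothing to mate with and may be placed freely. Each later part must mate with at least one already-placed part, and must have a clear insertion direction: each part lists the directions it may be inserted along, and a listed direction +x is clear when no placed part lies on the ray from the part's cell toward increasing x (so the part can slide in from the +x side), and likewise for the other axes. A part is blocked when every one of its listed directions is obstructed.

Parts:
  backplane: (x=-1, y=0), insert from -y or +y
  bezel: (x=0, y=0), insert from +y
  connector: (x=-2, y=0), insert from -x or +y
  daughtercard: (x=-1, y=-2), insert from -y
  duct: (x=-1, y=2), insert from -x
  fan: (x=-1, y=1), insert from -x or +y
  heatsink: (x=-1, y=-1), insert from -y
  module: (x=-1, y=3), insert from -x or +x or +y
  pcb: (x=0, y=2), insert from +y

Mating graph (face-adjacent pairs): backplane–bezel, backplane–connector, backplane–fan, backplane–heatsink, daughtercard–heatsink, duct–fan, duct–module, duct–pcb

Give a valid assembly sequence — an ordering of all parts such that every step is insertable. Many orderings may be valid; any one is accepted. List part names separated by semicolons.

1. backplane@(-1, 0) [-y clear] — {backplane}
2. heatsink@(-1, -1) [-y clear] — {backplane, heatsink}
3. bezel@(0, 0) [+y clear] — {backplane, bezel, heatsink}
4. daughtercard@(-1, -2) [-y clear] — {backplane, bezel, daughtercard, heatsink}
5. fan@(-1, 1) [-x clear] — {backplane, bezel, daughtercard, fan, heatsink}
6. duct@(-1, 2) [-x clear] — {backplane, bezel, daughtercard, duct, fan, heatsink}
7. pcb@(0, 2) [+y clear] — {backplane, bezel, daughtercard, duct, fan, heatsink, pcb}
8. module@(-1, 3) [-x clear] — {backplane, bezel, daughtercard, duct, fan, heatsink, module, pcb}
9. connector@(-2, 0) [-x clear] — {backplane, bezel, connector, daughtercard, duct, fan, heatsink, module, pcb}

backplane; heatsink; bezel; daughtercard; fan; duct; pcb; module; connector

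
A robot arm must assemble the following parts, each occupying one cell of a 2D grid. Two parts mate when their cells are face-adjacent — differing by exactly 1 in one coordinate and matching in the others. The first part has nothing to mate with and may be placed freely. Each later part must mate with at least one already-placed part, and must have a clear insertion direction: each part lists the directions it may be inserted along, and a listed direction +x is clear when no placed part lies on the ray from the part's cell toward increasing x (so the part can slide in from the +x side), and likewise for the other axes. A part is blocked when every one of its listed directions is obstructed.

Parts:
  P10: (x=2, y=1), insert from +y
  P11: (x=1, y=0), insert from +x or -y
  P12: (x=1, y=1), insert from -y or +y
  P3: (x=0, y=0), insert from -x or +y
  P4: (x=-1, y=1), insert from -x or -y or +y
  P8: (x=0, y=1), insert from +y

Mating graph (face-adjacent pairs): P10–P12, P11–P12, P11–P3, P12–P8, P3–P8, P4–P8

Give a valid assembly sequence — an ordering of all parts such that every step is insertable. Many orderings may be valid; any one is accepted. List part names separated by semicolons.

1. P10@(2, 1) [+y clear] — {P10}
2. P12@(1, 1) [-y clear] — {P10, P12}
3. P11@(1, 0) [+x clear] — {P10, P11, P12}
4. P3@(0, 0) [-x clear] — {P10, P11, P12, P3}
5. P8@(0, 1) [+y clear] — {P10, P11, P12, P3, P8}
6. P4@(-1, 1) [-x clear] — {P10, P11, P12, P3, P4, P8}

P10; P12; P11; P3; P8; P4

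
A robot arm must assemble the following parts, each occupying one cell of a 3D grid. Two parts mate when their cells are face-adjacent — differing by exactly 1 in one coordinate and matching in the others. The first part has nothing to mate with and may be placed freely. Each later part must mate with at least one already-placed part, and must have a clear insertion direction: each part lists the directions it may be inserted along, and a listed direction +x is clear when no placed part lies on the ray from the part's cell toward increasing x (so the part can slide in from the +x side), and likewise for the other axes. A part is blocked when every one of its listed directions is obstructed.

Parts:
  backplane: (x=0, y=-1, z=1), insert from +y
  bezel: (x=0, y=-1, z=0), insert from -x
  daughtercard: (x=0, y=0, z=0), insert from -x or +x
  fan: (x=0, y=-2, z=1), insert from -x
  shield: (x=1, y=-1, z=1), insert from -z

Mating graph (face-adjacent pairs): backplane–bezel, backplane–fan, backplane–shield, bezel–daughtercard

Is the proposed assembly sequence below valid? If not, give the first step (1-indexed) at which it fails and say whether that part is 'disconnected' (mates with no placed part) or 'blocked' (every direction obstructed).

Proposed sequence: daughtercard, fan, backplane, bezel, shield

1. daughtercard@(0, 0, 0) [-x clear] — {daughtercard}
2. fan@(0, -2, 1) — no placed neighbour ⇒ disconnected

Invalid at step 2 (disconnected)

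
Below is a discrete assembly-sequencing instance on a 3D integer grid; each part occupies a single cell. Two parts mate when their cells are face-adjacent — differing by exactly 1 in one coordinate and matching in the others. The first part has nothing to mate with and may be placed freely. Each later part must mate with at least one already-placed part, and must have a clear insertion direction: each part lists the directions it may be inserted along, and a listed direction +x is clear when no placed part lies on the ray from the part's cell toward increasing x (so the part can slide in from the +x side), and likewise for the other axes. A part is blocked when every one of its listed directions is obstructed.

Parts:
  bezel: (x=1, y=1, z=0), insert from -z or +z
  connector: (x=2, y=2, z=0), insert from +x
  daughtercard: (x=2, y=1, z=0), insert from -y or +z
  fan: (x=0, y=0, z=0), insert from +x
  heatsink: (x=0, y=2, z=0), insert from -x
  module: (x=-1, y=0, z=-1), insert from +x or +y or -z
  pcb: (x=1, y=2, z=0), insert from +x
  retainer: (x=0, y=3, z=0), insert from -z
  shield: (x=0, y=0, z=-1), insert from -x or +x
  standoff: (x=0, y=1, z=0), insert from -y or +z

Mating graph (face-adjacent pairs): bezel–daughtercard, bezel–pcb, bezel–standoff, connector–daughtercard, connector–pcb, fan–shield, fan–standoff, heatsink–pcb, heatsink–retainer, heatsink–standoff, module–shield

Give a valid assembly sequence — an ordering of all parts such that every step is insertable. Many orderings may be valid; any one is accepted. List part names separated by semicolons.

standoff; fan; shield; bezel; daughtercard; pcb; connector; module; heatsink; retainer

1. standoff@(0, 1, 0) [-y clear] — {standoff}
2. fan@(0, 0, 0) [+x clear] — {fan, standoff}
3. shield@(0, 0, -1) [-x clear] — {fan, shield, standoff}
4. bezel@(1, 1, 0) [-z clear] — {bezel, fan, shield, standoff}
5. daughtercard@(2, 1, 0) [-y clear] — {bezel, daughtercard, fan, shield, standoff}
6. pcb@(1, 2, 0) [+x clear] — {bezel, daughtercard, fan, pcb, shield, standoff}
7. connector@(2, 2, 0) [+x clear] — {bezel, connector, daughtercard, fan, pcb, shield, standoff}
8. module@(-1, 0, -1) [+y clear] — {bezel, connector, daughtercard, fan, module, pcb, shield, standoff}
9. heatsink@(0, 2, 0) [-x clear] — {bezel, connector, daughtercard, fan, heatsink, module, pcb, shield, standoff}
10. retainer@(0, 3, 0) [-z clear] — {bezel, connector, daughtercard, fan, heatsink, module, pcb, retainer, shield, standoff}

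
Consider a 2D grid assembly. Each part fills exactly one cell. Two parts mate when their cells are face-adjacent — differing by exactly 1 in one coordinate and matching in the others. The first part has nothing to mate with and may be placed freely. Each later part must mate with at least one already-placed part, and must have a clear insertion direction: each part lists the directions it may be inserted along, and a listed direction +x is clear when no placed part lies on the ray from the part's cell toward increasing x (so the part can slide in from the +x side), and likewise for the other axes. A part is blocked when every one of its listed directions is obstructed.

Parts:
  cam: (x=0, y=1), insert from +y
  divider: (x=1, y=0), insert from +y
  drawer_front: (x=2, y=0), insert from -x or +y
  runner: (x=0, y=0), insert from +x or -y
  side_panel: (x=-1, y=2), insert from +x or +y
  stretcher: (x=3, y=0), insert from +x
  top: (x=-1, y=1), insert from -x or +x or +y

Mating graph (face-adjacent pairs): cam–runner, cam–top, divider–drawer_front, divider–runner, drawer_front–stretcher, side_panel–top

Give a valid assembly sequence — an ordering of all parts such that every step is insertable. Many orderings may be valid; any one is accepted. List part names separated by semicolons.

1. top@(-1, 1) [-x clear] — {top}
2. cam@(0, 1) [+y clear] — {cam, top}
3. side_panel@(-1, 2) [+x clear] — {cam, side_panel, top}
4. runner@(0, 0) [+x clear] — {cam, runner, side_panel, top}
5. divider@(1, 0) [+y clear] — {cam, divider, runner, side_panel, top}
6. drawer_front@(2, 0) [+y clear] — {cam, divider, drawer_front, runner, side_panel, top}
7. stretcher@(3, 0) [+x clear] — {cam, divider, drawer_front, runner, side_panel, stretcher, top}

top; cam; side_panel; runner; divider; drawer_front; stretcher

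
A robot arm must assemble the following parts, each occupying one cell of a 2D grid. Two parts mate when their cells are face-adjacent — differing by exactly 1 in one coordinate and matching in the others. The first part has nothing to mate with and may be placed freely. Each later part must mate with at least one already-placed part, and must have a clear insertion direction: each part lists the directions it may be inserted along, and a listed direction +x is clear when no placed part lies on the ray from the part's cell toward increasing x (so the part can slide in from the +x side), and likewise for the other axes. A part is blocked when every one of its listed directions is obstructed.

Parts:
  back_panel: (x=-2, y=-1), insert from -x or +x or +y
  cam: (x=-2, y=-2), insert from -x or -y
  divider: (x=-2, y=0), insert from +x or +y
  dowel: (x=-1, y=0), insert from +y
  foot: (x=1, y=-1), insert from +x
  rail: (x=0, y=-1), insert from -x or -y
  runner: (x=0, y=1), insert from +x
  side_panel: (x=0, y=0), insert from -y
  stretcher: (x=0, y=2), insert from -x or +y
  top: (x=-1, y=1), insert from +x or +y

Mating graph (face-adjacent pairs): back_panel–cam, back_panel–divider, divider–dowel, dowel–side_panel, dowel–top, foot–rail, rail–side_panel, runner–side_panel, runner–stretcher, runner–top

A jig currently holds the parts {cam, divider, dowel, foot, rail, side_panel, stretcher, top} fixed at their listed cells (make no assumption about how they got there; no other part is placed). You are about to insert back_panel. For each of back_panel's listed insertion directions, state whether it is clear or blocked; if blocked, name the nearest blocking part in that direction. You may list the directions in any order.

-x: ray from back_panel(-2, -1) has no placed part ⇒ clear
+x: nearest on ray is rail@(0, -1) ⇒ blocked
+y: nearest on ray is divider@(-2, 0) ⇒ blocked

+x: blocked by rail; +y: blocked by divider; -x: clear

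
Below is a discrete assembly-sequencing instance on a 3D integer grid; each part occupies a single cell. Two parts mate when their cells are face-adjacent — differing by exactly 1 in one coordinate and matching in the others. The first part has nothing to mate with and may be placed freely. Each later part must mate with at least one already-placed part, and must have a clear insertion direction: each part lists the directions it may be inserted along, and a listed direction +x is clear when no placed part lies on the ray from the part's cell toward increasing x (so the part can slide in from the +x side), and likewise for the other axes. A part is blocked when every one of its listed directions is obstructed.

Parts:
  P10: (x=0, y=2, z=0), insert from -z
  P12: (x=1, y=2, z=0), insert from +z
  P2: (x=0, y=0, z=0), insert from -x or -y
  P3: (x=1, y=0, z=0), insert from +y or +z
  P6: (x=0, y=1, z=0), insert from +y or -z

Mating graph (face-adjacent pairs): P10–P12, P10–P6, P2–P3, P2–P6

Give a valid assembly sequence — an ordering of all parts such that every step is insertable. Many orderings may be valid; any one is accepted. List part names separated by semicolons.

1. P2@(0, 0, 0) [-x clear] — {P2}
2. P6@(0, 1, 0) [+y clear] — {P2, P6}
3. P10@(0, 2, 0) [-z clear] — {P10, P2, P6}
4. P3@(1, 0, 0) [+y clear] — {P10, P2, P3, P6}
5. P12@(1, 2, 0) [+z clear] — {P10, P12, P2, P3, P6}

P2; P6; P10; P3; P12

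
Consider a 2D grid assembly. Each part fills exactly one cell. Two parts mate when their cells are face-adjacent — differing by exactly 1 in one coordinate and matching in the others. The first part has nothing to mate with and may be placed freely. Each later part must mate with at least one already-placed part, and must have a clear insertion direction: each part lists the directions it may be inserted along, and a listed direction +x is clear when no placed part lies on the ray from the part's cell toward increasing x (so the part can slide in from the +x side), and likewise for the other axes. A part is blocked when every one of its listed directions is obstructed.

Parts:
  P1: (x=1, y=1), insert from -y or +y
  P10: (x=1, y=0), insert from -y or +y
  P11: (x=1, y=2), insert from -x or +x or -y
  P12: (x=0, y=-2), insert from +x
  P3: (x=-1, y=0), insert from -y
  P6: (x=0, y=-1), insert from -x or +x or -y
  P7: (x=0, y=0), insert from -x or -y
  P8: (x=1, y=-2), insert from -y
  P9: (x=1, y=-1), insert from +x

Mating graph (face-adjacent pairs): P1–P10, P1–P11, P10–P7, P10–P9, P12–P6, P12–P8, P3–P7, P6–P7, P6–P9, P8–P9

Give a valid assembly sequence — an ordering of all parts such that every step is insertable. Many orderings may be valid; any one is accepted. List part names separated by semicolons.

P12; P8; P6; P7; P10; P1; P3; P11; P9

1. P12@(0, -2) [+x clear] — {P12}
2. P8@(1, -2) [-y clear] — {P12, P8}
3. P6@(0, -1) [-x clear] — {P12, P6, P8}
4. P7@(0, 0) [-x clear] — {P12, P6, P7, P8}
5. P10@(1, 0) [+y clear] — {P10, P12, P6, P7, P8}
6. P1@(1, 1) [+y clear] — {P1, P10, P12, P6, P7, P8}
7. P3@(-1, 0) [-y clear] — {P1, P10, P12, P3, P6, P7, P8}
8. P11@(1, 2) [-x clear] — {P1, P10, P11, P12, P3, P6, P7, P8}
9. P9@(1, -1) [+x clear] — {P1, P10, P11, P12, P3, P6, P7, P8, P9}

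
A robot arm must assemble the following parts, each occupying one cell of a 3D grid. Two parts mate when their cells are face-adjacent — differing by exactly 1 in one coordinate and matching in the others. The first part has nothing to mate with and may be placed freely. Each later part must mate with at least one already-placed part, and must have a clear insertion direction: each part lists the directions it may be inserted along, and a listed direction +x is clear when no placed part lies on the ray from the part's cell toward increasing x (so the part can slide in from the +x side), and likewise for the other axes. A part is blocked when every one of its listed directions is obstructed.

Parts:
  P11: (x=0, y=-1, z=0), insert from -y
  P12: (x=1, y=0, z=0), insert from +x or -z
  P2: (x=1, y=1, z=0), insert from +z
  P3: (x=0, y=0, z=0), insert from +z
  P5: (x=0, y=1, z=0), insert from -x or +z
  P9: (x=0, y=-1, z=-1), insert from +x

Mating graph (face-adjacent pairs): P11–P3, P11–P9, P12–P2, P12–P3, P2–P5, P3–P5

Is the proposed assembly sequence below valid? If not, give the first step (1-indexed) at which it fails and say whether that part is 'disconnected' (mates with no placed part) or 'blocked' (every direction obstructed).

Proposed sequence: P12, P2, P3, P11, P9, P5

Valid

1. P12@(1, 0, 0) [+x clear] — {P12}
2. P2@(1, 1, 0) [+z clear] — {P12, P2}
3. P3@(0, 0, 0) [+z clear] — {P12, P2, P3}
4. P11@(0, -1, 0) [-y clear] — {P11, P12, P2, P3}
5. P9@(0, -1, -1) [+x clear] — {P11, P12, P2, P3, P9}
6. P5@(0, 1, 0) [-x clear] — {P11, P12, P2, P3, P5, P9}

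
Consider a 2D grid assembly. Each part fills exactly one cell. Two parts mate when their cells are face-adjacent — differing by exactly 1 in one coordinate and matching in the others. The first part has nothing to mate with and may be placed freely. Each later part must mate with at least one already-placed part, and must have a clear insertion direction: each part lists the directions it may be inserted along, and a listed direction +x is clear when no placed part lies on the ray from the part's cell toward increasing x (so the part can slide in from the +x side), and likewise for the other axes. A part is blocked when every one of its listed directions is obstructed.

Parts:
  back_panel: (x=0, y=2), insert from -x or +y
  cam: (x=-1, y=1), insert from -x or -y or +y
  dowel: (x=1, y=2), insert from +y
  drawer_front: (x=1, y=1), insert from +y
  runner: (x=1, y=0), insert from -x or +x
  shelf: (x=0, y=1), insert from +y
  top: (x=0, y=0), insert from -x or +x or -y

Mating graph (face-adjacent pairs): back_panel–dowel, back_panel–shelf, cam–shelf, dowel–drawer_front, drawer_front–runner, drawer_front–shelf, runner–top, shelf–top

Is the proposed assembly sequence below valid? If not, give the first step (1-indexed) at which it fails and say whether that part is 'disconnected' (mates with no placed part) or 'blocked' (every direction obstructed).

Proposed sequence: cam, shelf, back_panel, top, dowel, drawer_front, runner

1. cam@(-1, 1) [-x clear] — {cam}
2. shelf@(0, 1) [+y clear] — {cam, shelf}
3. back_panel@(0, 2) [-x clear] — {back_panel, cam, shelf}
4. top@(0, 0) [-x clear] — {back_panel, cam, shelf, top}
5. dowel@(1, 2) [+y clear] — {back_panel, cam, dowel, shelf, top}
6. drawer_front@(1, 1) — +y all obstructed ⇒ blocked

Invalid at step 6 (blocked)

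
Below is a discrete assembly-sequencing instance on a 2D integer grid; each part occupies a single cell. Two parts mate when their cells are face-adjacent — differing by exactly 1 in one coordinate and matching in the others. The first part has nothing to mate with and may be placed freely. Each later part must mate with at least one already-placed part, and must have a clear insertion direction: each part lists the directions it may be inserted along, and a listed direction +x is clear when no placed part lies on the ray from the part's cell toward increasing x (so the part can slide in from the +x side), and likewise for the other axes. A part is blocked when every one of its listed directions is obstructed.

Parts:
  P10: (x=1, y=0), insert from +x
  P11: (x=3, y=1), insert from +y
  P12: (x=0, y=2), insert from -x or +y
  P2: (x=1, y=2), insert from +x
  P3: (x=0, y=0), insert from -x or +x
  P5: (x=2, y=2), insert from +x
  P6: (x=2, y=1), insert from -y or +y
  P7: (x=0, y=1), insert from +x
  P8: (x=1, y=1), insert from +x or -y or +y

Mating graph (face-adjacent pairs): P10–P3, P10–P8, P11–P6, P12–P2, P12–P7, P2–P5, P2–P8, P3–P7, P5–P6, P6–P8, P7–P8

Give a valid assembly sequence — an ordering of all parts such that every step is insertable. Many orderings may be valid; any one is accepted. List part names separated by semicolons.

P12; P7; P3; P10; P2; P5; P8; P6; P11

1. P12@(0, 2) [-x clear] — {P12}
2. P7@(0, 1) [+x clear] — {P12, P7}
3. P3@(0, 0) [-x clear] — {P12, P3, P7}
4. P10@(1, 0) [+x clear] — {P10, P12, P3, P7}
5. P2@(1, 2) [+x clear] — {P10, P12, P2, P3, P7}
6. P5@(2, 2) [+x clear] — {P10, P12, P2, P3, P5, P7}
7. P8@(1, 1) [+x clear] — {P10, P12, P2, P3, P5, P7, P8}
8. P6@(2, 1) [-y clear] — {P10, P12, P2, P3, P5, P6, P7, P8}
9. P11@(3, 1) [+y clear] — {P10, P11, P12, P2, P3, P5, P6, P7, P8}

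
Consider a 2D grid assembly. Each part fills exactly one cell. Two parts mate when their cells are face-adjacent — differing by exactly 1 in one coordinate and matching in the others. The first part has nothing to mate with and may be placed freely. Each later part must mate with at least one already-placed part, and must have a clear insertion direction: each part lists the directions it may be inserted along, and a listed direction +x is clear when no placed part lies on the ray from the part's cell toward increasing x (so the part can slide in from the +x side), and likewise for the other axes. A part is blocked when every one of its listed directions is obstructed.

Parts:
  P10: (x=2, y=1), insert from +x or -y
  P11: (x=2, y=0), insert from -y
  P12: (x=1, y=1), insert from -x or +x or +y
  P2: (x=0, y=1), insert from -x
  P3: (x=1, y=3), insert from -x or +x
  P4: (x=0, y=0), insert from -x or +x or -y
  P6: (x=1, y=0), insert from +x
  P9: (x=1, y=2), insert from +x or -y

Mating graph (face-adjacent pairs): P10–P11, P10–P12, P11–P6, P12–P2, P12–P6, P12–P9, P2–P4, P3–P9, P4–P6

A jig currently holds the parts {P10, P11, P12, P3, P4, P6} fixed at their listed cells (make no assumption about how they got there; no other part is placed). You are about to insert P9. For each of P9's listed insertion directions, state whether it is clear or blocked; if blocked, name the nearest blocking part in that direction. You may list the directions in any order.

+x: clear; -y: blocked by P12

+x: ray from P9(1, 2) has no placed part ⇒ clear
-y: nearest on ray is P12@(1, 1) ⇒ blocked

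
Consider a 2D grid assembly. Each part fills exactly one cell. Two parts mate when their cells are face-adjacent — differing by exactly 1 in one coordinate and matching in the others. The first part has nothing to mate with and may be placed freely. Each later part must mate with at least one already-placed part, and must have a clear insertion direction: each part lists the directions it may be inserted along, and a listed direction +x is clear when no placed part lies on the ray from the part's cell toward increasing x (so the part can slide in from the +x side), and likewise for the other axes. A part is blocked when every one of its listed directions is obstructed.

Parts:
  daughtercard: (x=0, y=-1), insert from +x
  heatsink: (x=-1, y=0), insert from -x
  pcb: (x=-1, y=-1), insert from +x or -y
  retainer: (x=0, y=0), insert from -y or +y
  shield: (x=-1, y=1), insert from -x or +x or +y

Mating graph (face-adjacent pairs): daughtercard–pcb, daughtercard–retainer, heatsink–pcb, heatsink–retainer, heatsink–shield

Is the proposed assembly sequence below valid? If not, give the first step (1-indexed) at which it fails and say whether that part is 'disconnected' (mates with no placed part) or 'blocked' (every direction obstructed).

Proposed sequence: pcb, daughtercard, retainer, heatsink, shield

1. pcb@(-1, -1) [+x clear] — {pcb}
2. daughtercard@(0, -1) [+x clear] — {daughtercard, pcb}
3. retainer@(0, 0) [+y clear] — {daughtercard, pcb, retainer}
4. heatsink@(-1, 0) [-x clear] — {daughtercard, heatsink, pcb, retainer}
5. shield@(-1, 1) [-x clear] — {daughtercard, heatsink, pcb, retainer, shield}

Valid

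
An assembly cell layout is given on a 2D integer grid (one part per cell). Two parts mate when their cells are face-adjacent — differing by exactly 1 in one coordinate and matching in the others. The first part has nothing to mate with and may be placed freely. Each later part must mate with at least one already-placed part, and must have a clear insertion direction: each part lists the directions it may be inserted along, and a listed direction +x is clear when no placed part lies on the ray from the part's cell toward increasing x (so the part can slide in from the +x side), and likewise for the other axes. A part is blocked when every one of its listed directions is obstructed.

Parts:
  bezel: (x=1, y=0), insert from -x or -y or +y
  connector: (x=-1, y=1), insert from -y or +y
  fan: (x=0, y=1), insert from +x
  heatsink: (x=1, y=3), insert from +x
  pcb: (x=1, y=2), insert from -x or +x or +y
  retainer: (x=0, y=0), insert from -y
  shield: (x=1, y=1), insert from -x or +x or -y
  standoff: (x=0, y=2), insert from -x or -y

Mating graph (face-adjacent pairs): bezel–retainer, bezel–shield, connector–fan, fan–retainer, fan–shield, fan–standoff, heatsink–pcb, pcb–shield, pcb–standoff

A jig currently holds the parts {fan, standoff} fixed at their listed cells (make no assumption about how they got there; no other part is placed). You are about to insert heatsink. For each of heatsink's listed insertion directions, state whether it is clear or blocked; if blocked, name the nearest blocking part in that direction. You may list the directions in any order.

+x: ray from heatsink(1, 3) has no placed part ⇒ clear

+x: clear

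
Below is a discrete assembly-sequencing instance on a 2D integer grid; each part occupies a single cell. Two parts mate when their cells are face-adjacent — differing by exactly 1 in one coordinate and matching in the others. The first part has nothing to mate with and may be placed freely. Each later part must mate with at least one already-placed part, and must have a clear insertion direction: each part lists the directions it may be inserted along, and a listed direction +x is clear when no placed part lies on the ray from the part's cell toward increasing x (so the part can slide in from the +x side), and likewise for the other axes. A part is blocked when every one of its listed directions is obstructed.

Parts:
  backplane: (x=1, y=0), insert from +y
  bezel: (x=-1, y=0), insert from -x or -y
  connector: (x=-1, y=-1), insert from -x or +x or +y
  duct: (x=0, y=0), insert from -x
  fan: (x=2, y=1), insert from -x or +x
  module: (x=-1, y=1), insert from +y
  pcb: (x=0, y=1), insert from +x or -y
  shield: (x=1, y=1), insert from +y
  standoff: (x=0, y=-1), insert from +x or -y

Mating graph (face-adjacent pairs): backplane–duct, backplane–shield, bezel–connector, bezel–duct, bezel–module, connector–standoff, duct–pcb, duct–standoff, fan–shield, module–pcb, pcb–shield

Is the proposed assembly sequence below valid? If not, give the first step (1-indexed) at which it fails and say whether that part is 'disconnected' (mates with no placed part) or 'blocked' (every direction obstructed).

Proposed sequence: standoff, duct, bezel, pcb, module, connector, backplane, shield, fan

1. standoff@(0, -1) [+x clear] — {standoff}
2. duct@(0, 0) [-x clear] — {duct, standoff}
3. bezel@(-1, 0) [-x clear] — {bezel, duct, standoff}
4. pcb@(0, 1) [+x clear] — {bezel, duct, pcb, standoff}
5. module@(-1, 1) [+y clear] — {bezel, duct, module, pcb, standoff}
6. connector@(-1, -1) [-x clear] — {bezel, connector, duct, module, pcb, standoff}
7. backplane@(1, 0) [+y clear] — {backplane, bezel, connector, duct, module, pcb, standoff}
8. shield@(1, 1) [+y clear] — {backplane, bezel, connector, duct, module, pcb, shield, standoff}
9. fan@(2, 1) [+x clear] — {backplane, bezel, connector, duct, fan, module, pcb, shield, standoff}

Valid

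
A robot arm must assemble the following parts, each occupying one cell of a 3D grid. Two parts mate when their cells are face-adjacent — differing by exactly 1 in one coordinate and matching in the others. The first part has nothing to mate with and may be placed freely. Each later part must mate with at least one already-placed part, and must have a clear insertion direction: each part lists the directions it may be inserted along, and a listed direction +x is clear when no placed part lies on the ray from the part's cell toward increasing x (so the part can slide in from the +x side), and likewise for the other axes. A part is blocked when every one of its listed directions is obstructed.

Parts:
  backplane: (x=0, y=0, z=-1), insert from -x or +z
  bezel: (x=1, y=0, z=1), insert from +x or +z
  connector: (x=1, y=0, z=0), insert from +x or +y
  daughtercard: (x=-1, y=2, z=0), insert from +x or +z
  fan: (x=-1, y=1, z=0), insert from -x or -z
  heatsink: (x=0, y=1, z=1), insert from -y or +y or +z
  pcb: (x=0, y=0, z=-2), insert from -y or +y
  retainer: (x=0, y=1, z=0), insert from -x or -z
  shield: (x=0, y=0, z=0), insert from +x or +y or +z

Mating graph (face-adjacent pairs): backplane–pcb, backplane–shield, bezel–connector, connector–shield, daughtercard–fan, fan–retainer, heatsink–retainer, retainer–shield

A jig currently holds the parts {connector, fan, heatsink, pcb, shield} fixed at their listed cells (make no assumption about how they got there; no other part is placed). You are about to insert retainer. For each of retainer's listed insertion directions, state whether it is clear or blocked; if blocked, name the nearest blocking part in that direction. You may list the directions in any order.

-x: nearest on ray is fan@(-1, 1, 0) ⇒ blocked
-z: ray from retainer(0, 1, 0) has no placed part ⇒ clear

-x: blocked by fan; -z: clear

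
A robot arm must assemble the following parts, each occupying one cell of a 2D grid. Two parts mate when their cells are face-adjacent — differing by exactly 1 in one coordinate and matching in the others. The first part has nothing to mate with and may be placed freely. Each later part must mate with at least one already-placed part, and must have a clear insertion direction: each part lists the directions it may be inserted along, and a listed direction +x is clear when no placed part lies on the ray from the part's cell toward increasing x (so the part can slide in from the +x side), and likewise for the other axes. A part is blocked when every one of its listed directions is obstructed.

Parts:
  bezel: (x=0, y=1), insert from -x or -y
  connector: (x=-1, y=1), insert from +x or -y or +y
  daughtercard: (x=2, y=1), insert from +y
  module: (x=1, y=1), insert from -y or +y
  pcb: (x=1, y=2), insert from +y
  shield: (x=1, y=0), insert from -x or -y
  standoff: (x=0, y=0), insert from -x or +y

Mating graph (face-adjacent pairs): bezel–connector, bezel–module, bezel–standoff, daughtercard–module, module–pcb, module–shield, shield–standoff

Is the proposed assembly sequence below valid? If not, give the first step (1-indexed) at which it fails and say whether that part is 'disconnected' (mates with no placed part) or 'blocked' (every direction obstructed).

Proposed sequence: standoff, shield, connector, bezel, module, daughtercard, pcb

Invalid at step 3 (disconnected)

1. standoff@(0, 0) [-x clear] — {standoff}
2. shield@(1, 0) [-y clear] — {shield, standoff}
3. connector@(-1, 1) — no placed neighbour ⇒ disconnected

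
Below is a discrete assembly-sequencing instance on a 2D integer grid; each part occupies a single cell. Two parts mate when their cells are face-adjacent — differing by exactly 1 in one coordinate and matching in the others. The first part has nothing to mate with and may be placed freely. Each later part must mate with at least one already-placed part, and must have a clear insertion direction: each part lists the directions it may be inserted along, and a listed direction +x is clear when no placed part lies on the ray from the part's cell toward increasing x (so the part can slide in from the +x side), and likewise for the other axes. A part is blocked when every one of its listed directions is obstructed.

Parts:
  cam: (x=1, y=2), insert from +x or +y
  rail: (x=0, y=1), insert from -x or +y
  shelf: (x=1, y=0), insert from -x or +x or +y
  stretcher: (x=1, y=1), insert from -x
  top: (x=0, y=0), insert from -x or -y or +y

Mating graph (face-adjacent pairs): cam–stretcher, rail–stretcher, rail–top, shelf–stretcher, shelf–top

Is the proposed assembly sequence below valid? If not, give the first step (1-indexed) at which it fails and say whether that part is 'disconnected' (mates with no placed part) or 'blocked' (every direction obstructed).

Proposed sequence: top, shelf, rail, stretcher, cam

Invalid at step 4 (blocked)

1. top@(0, 0) [-x clear] — {top}
2. shelf@(1, 0) [+x clear] — {shelf, top}
3. rail@(0, 1) [-x clear] — {rail, shelf, top}
4. stretcher@(1, 1) — -x all obstructed ⇒ blocked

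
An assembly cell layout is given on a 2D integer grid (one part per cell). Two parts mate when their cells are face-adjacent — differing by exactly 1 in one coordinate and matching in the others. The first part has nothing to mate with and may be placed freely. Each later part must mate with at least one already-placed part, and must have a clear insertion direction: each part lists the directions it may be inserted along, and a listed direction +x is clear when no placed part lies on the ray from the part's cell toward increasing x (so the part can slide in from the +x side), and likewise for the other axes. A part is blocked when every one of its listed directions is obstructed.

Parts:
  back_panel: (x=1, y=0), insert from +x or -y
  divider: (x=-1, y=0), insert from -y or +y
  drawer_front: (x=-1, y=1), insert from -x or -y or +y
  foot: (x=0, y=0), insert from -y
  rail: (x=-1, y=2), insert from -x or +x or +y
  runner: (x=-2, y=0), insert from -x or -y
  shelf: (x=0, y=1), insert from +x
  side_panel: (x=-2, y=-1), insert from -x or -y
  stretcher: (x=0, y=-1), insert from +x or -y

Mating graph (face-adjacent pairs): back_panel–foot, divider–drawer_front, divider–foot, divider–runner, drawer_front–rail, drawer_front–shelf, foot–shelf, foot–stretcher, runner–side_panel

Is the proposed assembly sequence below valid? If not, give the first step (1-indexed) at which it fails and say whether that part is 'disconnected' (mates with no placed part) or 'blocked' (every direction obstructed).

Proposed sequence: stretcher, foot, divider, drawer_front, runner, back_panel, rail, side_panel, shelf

Invalid at step 2 (blocked)

1. stretcher@(0, -1) [+x clear] — {stretcher}
2. foot@(0, 0) — -y all obstructed ⇒ blocked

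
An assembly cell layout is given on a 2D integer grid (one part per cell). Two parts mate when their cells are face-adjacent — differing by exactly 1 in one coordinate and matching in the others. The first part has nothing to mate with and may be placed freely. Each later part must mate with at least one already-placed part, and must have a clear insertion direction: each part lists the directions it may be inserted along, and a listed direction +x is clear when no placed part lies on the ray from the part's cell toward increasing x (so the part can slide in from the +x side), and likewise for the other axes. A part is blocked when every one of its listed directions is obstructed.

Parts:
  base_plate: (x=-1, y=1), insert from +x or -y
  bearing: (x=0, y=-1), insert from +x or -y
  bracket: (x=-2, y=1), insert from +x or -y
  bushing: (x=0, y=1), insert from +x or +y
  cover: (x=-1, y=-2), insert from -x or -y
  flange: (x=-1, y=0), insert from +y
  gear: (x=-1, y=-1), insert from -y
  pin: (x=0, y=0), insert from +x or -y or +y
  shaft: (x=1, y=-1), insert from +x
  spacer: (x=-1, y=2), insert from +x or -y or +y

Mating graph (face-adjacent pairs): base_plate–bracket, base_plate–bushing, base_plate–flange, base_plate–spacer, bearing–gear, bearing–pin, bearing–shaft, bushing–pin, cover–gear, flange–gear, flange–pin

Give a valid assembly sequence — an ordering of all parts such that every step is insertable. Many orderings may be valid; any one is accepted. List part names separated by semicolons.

bearing; shaft; pin; gear; cover; flange; base_plate; spacer; bushing; bracket

1. bearing@(0, -1) [+x clear] — {bearing}
2. shaft@(1, -1) [+x clear] — {bearing, shaft}
3. pin@(0, 0) [+x clear] — {bearing, pin, shaft}
4. gear@(-1, -1) [-y clear] — {bearing, gear, pin, shaft}
5. cover@(-1, -2) [-x clear] — {bearing, cover, gear, pin, shaft}
6. flange@(-1, 0) [+y clear] — {bearing, cover, flange, gear, pin, shaft}
7. base_plate@(-1, 1) [+x clear] — {base_plate, bearing, cover, flange, gear, pin, shaft}
8. spacer@(-1, 2) [+x clear] — {base_plate, bearing, cover, flange, gear, pin, shaft, spacer}
9. bushing@(0, 1) [+x clear] — {base_plate, bearing, bushing, cover, flange, gear, pin, shaft, spacer}
10. bracket@(-2, 1) [-y clear] — {base_plate, bearing, bracket, bushing, cover, flange, gear, pin, shaft, spacer}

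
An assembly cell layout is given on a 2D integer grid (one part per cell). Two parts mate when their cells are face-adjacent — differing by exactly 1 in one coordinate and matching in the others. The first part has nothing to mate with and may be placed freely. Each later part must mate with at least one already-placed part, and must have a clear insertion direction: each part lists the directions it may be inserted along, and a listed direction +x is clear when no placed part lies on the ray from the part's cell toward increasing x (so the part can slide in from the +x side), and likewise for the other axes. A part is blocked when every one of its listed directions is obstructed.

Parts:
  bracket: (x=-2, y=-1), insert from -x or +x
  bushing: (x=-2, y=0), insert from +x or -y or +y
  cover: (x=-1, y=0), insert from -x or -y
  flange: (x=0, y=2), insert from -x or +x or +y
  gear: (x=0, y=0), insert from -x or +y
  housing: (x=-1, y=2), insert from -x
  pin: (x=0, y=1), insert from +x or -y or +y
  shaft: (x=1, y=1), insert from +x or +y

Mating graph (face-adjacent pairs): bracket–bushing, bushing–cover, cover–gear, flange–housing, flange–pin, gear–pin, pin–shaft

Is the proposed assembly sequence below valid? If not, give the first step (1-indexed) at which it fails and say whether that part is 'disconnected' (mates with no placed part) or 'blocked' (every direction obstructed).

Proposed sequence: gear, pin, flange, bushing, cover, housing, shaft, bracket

Invalid at step 4 (disconnected)

1. gear@(0, 0) [-x clear] — {gear}
2. pin@(0, 1) [+x clear] — {gear, pin}
3. flange@(0, 2) [-x clear] — {flange, gear, pin}
4. bushing@(-2, 0) — no placed neighbour ⇒ disconnected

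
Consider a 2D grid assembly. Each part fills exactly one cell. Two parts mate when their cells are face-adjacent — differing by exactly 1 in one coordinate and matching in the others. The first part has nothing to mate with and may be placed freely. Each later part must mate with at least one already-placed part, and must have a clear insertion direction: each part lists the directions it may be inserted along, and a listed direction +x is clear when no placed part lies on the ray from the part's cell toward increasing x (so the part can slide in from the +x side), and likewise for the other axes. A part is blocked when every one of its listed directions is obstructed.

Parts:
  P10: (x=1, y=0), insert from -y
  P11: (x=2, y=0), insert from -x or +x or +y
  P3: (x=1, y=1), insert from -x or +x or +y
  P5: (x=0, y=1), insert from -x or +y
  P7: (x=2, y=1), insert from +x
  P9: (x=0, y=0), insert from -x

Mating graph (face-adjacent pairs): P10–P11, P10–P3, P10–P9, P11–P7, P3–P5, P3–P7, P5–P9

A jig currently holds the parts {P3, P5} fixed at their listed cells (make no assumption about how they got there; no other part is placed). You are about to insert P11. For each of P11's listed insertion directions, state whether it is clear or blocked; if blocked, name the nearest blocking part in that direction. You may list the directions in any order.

+x: clear; +y: clear; -x: clear

-x: ray from P11(2, 0) has no placed part ⇒ clear
+x: ray from P11(2, 0) has no placed part ⇒ clear
+y: ray from P11(2, 0) has no placed part ⇒ clear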